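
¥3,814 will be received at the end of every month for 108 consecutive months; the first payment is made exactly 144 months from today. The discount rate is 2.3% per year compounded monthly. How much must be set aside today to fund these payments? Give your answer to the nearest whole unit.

Ordinary annuity of 108 payments, first payment at period 144.
Periodic rate r = 0.023/12 per month; n is counted in months.
The ordinary-annuity PV formula values the stream one period before the first payment (period 143); discount that back 143 periods:
PV₀ = 3,814 × [1 − (1+r)^−108] / r × (1+r)^−143 = ¥282,707

¥282,707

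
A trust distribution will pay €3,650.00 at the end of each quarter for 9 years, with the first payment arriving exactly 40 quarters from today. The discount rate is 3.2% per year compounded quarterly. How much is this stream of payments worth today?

Ordinary annuity of 36 payments, first payment at period 40.
Periodic rate r = 0.032/4 per quarter; n is counted in quarters.
The ordinary-annuity PV formula values the stream one period before the first payment (period 39); discount that back 39 periods:
PV₀ = 3,650 × [1 − (1+r)^−36] / r × (1+r)^−39 = €83,387.62

€83,387.62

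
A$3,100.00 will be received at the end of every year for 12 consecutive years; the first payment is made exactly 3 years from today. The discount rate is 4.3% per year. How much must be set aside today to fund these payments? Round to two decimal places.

Ordinary annuity of 12 payments, first payment at period 3.
Periodic rate r = 0.043 per year.
The ordinary-annuity PV formula values the stream one period before the first payment (period 2); discount that back 2 periods:
PV₀ = 3,100 × [1 − (1+r)^−12] / r × (1+r)^−2 = A$26,284.71

A$26,284.71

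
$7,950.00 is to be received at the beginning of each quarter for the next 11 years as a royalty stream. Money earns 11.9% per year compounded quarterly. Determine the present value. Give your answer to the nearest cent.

This is an annuity due: 44 payments of $7,950.00 at the beginning of each quarter.
Periodic rate r = 0.119/4 per quarter; n is counted in quarters.
PV = PMT × [(1 − (1+r)^−n)/r] × (1+r) = 7,950 × [1 − (1+r)^−44] / r × (1+r) = $199,421.64

$199,421.64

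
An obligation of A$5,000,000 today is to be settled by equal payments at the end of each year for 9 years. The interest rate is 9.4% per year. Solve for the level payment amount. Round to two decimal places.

A$847,604.81

Level ordinary annuity; solve PV = PMT × [(1 − (1+r)^−n)/r] for PMT.
Periodic rate r = 0.094 per year.
With n = 9: PMT = 5,000,000 / ([(1 − (1+r)^−n)/r]) = A$847,604.81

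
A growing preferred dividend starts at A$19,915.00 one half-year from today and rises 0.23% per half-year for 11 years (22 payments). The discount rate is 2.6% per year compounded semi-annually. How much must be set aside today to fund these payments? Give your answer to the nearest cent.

Periodic rate r = 0.026/2 per half-year; n is counted in half-years.
Growing ordinary annuity: PV = PMT₁ × [1 − ((1+g)/(1+r))^n] / (r − g) = 19,915 × [1 − ((1+0.0023)/(1+r))^22] / (r − 0.0023) = A$387,753.42.

A$387,753.42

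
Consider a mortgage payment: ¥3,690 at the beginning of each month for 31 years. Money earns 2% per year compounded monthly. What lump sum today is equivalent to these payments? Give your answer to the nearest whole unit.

This is an annuity due: 372 payments of ¥3,690 at the beginning of each month.
Periodic rate r = 0.02/12 per month; n is counted in months.
PV = PMT × [(1 − (1+r)^−n)/r] × (1+r) = 3,690 × [1 − (1+r)^−372] / r × (1+r) = ¥1,024,080

¥1,024,080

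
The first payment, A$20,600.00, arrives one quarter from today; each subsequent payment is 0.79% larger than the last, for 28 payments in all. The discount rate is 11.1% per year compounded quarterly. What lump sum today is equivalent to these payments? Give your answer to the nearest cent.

Periodic rate r = 0.111/4 per quarter; n is counted in quarters.
Growing ordinary annuity: PV = PMT₁ × [1 − ((1+g)/(1+r))^n] / (r − g) = 20,600 × [1 − ((1+0.0079)/(1+r))^28] / (r − 0.0079) = A$436,684.96.

A$436,684.96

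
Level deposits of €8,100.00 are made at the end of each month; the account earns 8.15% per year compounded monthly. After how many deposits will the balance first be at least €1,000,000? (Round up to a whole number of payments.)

Periodic rate r = 0.0815/12 per month; n is counted in months.
Ordinary annuity FV: 1,000,000 = 8,100 × [((1+r)^n − 1)/r].
(1+r)^n = 1 + 1,000,000 × r / 8,100, so n = ln(1 + 1,000,000·r/8,100) / ln(1+r) = 89.96.
Round up to a whole number of payments: n = 90.

90 payments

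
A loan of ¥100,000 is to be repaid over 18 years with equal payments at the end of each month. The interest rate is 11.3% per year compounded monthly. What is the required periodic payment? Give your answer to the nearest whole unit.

¥1,085

Level ordinary annuity; solve PV = PMT × [(1 − (1+r)^−n)/r] for PMT.
Periodic rate r = 0.113/12 per month; n is counted in months.
With n = 216: PMT = 100,000 / ([(1 − (1+r)^−n)/r]) = ¥1,085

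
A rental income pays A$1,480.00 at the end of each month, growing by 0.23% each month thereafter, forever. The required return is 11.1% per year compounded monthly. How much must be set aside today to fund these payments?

Periodic rate r = 0.111/12 per month.
Growing perpetuity (Gordon): PV = PMT₁ / (r − g) = 1,480 / (r − 0.0023) = A$212,949.64.

A$212,949.64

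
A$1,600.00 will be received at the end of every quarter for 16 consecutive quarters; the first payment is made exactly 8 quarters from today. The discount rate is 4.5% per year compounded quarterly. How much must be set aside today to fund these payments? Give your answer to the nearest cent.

A$21,553.11

Ordinary annuity of 16 payments, first payment at period 8.
Periodic rate r = 0.045/4 per quarter; n is counted in quarters.
The ordinary-annuity PV formula values the stream one period before the first payment (period 7); discount that back 7 periods:
PV₀ = 1,600 × [1 − (1+r)^−16] / r × (1+r)^−7 = A$21,553.11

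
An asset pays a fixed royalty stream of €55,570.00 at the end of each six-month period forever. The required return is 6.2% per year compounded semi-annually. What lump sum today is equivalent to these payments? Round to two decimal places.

Periodic rate r = 0.062/2 per half-year.
Level perpetuity: PV = PMT / r = 55,570 / (0.062/2) = €1,792,580.65.

€1,792,580.65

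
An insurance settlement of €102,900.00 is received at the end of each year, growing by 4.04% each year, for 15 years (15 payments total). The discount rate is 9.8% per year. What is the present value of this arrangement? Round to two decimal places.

Periodic rate r = 0.098 per year.
Growing ordinary annuity: PV = PMT₁ × [1 − ((1+g)/(1+r))^n] / (r − g) = 102,900 × [1 − ((1+0.0404)/(1+r))^15] / (r − 0.0404) = €990,366.91.

€990,366.91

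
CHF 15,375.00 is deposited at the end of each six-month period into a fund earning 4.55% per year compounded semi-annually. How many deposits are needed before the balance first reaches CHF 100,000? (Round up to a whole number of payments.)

Periodic rate r = 0.0455/2 per half-year; n is counted in half-years.
Ordinary annuity FV: 100,000 = 15,375 × [((1+r)^n − 1)/r].
(1+r)^n = 1 + 100,000 × r / 15,375, so n = ln(1 + 100,000·r/15,375) / ln(1+r) = 6.13.
Round up to a whole number of payments: n = 7.

7 payments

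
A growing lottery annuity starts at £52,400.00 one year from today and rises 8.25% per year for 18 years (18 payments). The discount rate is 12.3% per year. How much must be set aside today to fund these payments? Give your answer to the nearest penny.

Periodic rate r = 0.123 per year.
Growing ordinary annuity: PV = PMT₁ × [1 − ((1+g)/(1+r))^n] / (r − g) = 52,400 × [1 − ((1+0.0825)/(1+r))^18] / (r − 0.0825) = £625,878.72.

£625,878.72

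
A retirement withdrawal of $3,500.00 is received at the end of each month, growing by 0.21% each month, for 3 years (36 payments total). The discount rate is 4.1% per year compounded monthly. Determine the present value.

$122,729.88

Periodic rate r = 0.041/12 per month; n is counted in months.
Growing ordinary annuity: PV = PMT₁ × [1 − ((1+g)/(1+r))^n] / (r − g) = 3,500 × [1 − ((1+0.0021)/(1+r))^36] / (r − 0.0021) = $122,729.88.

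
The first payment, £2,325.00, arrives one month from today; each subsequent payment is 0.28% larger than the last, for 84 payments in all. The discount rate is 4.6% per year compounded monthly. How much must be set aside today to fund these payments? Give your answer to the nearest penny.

Periodic rate r = 0.046/12 per month; n is counted in months.
Growing ordinary annuity: PV = PMT₁ × [1 − ((1+g)/(1+r))^n] / (r − g) = 2,325 × [1 − ((1+0.0028)/(1+r))^84] / (r − 0.0028) = £186,471.99.

£186,471.99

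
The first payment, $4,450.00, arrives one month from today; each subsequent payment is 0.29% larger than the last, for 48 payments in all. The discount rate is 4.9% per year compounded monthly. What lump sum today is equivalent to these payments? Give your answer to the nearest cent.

$206,944.77

Periodic rate r = 0.049/12 per month; n is counted in months.
Growing ordinary annuity: PV = PMT₁ × [1 − ((1+g)/(1+r))^n] / (r − g) = 4,450 × [1 − ((1+0.0029)/(1+r))^48] / (r − 0.0029) = $206,944.77.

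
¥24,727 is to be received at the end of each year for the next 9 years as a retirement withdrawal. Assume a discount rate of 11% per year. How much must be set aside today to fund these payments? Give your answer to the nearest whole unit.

¥136,915

This is an ordinary annuity: 9 payments of ¥24,727 at the end of each year.
Periodic rate r = 0.11 per year.
PV = PMT × [(1 − (1+r)^−n)/r] = 24,727 × [1 − (1+r)^−9] / r = ¥136,915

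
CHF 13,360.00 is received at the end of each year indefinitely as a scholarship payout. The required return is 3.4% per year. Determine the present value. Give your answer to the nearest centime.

CHF 392,941.18

Periodic rate r = 0.034 per year.
Level perpetuity: PV = PMT / r = 13,360 / (0.034) = CHF 392,941.18.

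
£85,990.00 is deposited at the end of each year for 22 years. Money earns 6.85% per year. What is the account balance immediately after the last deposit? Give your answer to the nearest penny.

£4,137,256.05

This is an ordinary annuity: 22 deposits of £85,990.00 at the end of each year.
Periodic rate r = 0.0685 per year.
FV = PMT × [((1+r)^n − 1)/r] = 85,990 × [(1+r)^22 − 1] / r = £4,137,256.05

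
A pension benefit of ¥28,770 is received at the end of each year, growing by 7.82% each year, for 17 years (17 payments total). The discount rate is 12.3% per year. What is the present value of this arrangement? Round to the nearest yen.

Periodic rate r = 0.123 per year.
Growing ordinary annuity: PV = PMT₁ × [1 − ((1+g)/(1+r))^n] / (r − g) = 28,770 × [1 − ((1+0.0782)/(1+r))^17] / (r − 0.0782) = ¥320,751.

¥320,751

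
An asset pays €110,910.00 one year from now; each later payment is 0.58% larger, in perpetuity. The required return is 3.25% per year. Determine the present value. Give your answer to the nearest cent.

€4,153,932.58

Periodic rate r = 0.0325 per year.
Growing perpetuity (Gordon): PV = PMT₁ / (r − g) = 110,910 / (r − 0.0058) = €4,153,932.58.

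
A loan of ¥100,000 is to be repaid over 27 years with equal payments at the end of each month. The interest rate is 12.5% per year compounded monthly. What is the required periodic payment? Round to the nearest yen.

¥1,079

Level ordinary annuity; solve PV = PMT × [(1 − (1+r)^−n)/r] for PMT.
Periodic rate r = 0.125/12 per month; n is counted in months.
With n = 324: PMT = 100,000 / ([(1 − (1+r)^−n)/r]) = ¥1,079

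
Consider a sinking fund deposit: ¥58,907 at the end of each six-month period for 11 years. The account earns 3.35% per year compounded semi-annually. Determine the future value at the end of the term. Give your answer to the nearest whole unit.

¥1,551,485

This is an ordinary annuity: 22 deposits of ¥58,907 at the end of each six-month period.
Periodic rate r = 0.0335/2 per half-year; n is counted in half-years.
FV = PMT × [((1+r)^n − 1)/r] = 58,907 × [(1+r)^22 − 1] / r = ¥1,551,485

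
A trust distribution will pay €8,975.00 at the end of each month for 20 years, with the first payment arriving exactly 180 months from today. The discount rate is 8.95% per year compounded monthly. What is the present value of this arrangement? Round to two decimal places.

€264,745.28

Ordinary annuity of 240 payments, first payment at period 180.
Periodic rate r = 0.0895/12 per month; n is counted in months.
The ordinary-annuity PV formula values the stream one period before the first payment (period 179); discount that back 179 periods:
PV₀ = 8,975 × [1 − (1+r)^−240] / r × (1+r)^−179 = €264,745.28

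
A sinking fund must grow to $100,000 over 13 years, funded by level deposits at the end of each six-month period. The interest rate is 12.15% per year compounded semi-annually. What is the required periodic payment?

$1,671.79

Level ordinary annuity; solve FV = PMT × [((1+r)^n − 1)/r] for PMT.
Periodic rate r = 0.1215/2 per half-year; n is counted in half-years.
With n = 26: PMT = 100,000 / ([((1+r)^n − 1)/r]) = $1,671.79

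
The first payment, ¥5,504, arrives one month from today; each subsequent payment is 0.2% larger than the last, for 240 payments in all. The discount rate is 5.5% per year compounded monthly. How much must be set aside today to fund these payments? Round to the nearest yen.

Periodic rate r = 0.055/12 per month; n is counted in months.
Growing ordinary annuity: PV = PMT₁ × [1 − ((1+g)/(1+r))^n] / (r − g) = 5,504 × [1 − ((1+0.002)/(1+r))^240] / (r − 0.002) = ¥982,113.

¥982,113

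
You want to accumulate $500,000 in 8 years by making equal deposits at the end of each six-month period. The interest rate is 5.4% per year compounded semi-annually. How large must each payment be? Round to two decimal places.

$25,398.11

Level ordinary annuity; solve FV = PMT × [((1+r)^n − 1)/r] for PMT.
Periodic rate r = 0.054/2 per half-year; n is counted in half-years.
With n = 16: PMT = 500,000 / ([((1+r)^n − 1)/r]) = $25,398.11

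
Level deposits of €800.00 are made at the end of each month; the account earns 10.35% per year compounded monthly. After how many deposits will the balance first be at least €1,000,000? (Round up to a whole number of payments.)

288 payments

Periodic rate r = 0.1035/12 per month; n is counted in months.
Ordinary annuity FV: 1,000,000 = 800 × [((1+r)^n − 1)/r].
(1+r)^n = 1 + 1,000,000 × r / 800, so n = ln(1 + 1,000,000·r/800) / ln(1+r) = 287.20.
Round up to a whole number of payments: n = 288.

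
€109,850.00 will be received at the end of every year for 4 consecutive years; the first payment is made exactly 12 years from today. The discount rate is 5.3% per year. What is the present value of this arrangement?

Ordinary annuity of 4 payments, first payment at period 12.
Periodic rate r = 0.053 per year.
The ordinary-annuity PV formula values the stream one period before the first payment (period 11); discount that back 11 periods:
PV₀ = 109,850 × [1 − (1+r)^−4] / r × (1+r)^−11 = €219,179.88

€219,179.88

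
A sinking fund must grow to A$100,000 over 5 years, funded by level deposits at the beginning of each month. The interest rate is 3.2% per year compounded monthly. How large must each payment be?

A$1,535.01

Level annuity due; solve FV = PMT × [((1+r)^n − 1)/r] × (1+r) for PMT.
Periodic rate r = 0.032/12 per month; n is counted in months.
With n = 60: PMT = 100,000 / ([((1+r)^n − 1)/r] × (1+r)) = A$1,535.01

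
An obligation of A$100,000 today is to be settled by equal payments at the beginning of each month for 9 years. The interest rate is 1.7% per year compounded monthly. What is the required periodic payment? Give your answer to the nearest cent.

Level annuity due; solve PV = PMT × [(1 − (1+r)^−n)/r] × (1+r) for PMT.
Periodic rate r = 0.017/12 per month; n is counted in months.
With n = 108: PMT = 100,000 / ([(1 − (1+r)^−n)/r] × (1+r)) = A$997.81

A$997.81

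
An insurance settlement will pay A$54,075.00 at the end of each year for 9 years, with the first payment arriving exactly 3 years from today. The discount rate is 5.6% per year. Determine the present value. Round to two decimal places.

A$335,645.58

Ordinary annuity of 9 payments, first payment at period 3.
Periodic rate r = 0.056 per year.
The ordinary-annuity PV formula values the stream one period before the first payment (period 2); discount that back 2 periods:
PV₀ = 54,075 × [1 − (1+r)^−9] / r × (1+r)^−2 = A$335,645.58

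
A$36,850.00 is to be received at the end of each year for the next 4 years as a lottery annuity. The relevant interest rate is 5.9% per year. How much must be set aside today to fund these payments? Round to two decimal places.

A$127,982.07

This is an ordinary annuity: 4 payments of A$36,850.00 at the end of each year.
Periodic rate r = 0.059 per year.
PV = PMT × [(1 − (1+r)^−n)/r] = 36,850 × [1 − (1+r)^−4] / r = A$127,982.07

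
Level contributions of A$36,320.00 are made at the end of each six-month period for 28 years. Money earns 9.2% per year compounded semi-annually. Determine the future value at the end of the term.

This is an ordinary annuity: 56 deposits of A$36,320.00 at the end of each six-month period.
Periodic rate r = 0.092/2 per half-year; n is counted in half-years.
FV = PMT × [((1+r)^n − 1)/r] = 36,320 × [(1+r)^56 − 1] / r = A$9,008,996.71

A$9,008,996.71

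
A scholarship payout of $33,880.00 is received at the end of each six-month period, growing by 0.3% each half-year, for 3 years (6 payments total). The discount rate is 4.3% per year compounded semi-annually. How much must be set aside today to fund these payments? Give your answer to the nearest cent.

$190,206.01

Periodic rate r = 0.043/2 per half-year; n is counted in half-years.
Growing ordinary annuity: PV = PMT₁ × [1 − ((1+g)/(1+r))^n] / (r − g) = 33,880 × [1 − ((1+0.003)/(1+r))^6] / (r − 0.003) = $190,206.01.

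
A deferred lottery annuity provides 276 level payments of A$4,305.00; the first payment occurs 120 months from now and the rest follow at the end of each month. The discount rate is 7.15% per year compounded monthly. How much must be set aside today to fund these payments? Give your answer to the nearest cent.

Ordinary annuity of 276 payments, first payment at period 120.
Periodic rate r = 0.0715/12 per month; n is counted in months.
The ordinary-annuity PV formula values the stream one period before the first payment (period 119); discount that back 119 periods:
PV₀ = 4,305 × [1 − (1+r)^−276] / r × (1+r)^−119 = A$287,167.52

A$287,167.52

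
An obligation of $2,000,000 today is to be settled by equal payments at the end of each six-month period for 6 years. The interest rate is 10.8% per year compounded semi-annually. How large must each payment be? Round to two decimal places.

$230,769.86

Level ordinary annuity; solve PV = PMT × [(1 − (1+r)^−n)/r] for PMT.
Periodic rate r = 0.108/2 per half-year; n is counted in half-years.
With n = 12: PMT = 2,000,000 / ([(1 − (1+r)^−n)/r]) = $230,769.86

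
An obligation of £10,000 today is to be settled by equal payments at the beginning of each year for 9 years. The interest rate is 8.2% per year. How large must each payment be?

Level annuity due; solve PV = PMT × [(1 − (1+r)^−n)/r] × (1+r) for PMT.
Periodic rate r = 0.082 per year.
With n = 9: PMT = 10,000 / ([(1 − (1+r)^−n)/r] × (1+r)) = £1,491.81

£1,491.81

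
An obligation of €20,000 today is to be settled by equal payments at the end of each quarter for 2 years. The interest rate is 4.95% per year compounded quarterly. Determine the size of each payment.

€2,641.22

Level ordinary annuity; solve PV = PMT × [(1 − (1+r)^−n)/r] for PMT.
Periodic rate r = 0.0495/4 per quarter; n is counted in quarters.
With n = 8: PMT = 20,000 / ([(1 − (1+r)^−n)/r]) = €2,641.22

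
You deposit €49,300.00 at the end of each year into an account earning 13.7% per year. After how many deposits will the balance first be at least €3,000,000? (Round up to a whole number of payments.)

18 payments

Periodic rate r = 0.137 per year.
Ordinary annuity FV: 3,000,000 = 49,300 × [((1+r)^n − 1)/r].
(1+r)^n = 1 + 3,000,000 × r / 49,300, so n = ln(1 + 3,000,000·r/49,300) / ln(1+r) = 17.40.
Round up to a whole number of payments: n = 18.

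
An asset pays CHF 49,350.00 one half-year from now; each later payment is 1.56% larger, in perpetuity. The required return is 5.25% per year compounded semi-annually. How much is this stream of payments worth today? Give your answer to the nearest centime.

CHF 4,633,802.82

Periodic rate r = 0.0525/2 per half-year.
Growing perpetuity (Gordon): PV = PMT₁ / (r − g) = 49,350 / (r − 0.0156) = CHF 4,633,802.82.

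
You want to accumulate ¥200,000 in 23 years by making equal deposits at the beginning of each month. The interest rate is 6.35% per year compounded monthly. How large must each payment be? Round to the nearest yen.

¥320

Level annuity due; solve FV = PMT × [((1+r)^n − 1)/r] × (1+r) for PMT.
Periodic rate r = 0.0635/12 per month; n is counted in months.
With n = 276: PMT = 200,000 / ([((1+r)^n − 1)/r] × (1+r)) = ¥320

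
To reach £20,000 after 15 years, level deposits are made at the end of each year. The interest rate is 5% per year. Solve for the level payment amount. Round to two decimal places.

£926.85

Level ordinary annuity; solve FV = PMT × [((1+r)^n − 1)/r] for PMT.
Periodic rate r = 0.05 per year.
With n = 15: PMT = 20,000 / ([((1+r)^n − 1)/r]) = £926.85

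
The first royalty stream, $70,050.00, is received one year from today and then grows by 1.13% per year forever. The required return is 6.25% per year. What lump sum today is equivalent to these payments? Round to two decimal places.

Periodic rate r = 0.0625 per year.
Growing perpetuity (Gordon): PV = PMT₁ / (r − g) = 70,050 / (r − 0.0113) = $1,368,164.06.

$1,368,164.06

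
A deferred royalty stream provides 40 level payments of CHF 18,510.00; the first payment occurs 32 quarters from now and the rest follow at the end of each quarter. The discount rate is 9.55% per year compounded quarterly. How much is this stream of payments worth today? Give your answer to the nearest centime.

Ordinary annuity of 40 payments, first payment at period 32.
Periodic rate r = 0.0955/4 per quarter; n is counted in quarters.
The ordinary-annuity PV formula values the stream one period before the first payment (period 31); discount that back 31 periods:
PV₀ = 18,510 × [1 − (1+r)^−40] / r × (1+r)^−31 = CHF 227,897.24

CHF 227,897.24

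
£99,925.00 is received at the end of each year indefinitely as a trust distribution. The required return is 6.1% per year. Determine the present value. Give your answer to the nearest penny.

£1,638,114.75

Periodic rate r = 0.061 per year.
Level perpetuity: PV = PMT / r = 99,925 / (0.061) = £1,638,114.75.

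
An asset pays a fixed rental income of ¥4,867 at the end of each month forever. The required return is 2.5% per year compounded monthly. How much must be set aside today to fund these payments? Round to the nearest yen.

Periodic rate r = 0.025/12 per month.
Level perpetuity: PV = PMT / r = 4,867 / (0.025/12) = ¥2,336,160.

¥2,336,160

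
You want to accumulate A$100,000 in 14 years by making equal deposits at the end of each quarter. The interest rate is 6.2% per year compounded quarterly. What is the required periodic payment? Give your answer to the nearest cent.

Level ordinary annuity; solve FV = PMT × [((1+r)^n − 1)/r] for PMT.
Periodic rate r = 0.062/4 per quarter; n is counted in quarters.
With n = 56: PMT = 100,000 / ([((1+r)^n − 1)/r]) = A$1,134.42

A$1,134.42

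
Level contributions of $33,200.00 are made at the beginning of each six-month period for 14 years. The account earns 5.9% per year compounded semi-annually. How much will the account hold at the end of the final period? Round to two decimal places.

$1,456,427.77

This is an annuity due: 28 deposits of $33,200.00 at the beginning of each six-month period.
Periodic rate r = 0.059/2 per half-year; n is counted in half-years.
FV = PMT × [((1+r)^n − 1)/r] × (1+r) = 33,200 × [(1+r)^28 − 1] / r × (1+r) = $1,456,427.77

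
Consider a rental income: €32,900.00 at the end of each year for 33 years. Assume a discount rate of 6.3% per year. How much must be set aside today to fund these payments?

€452,678.55

This is an ordinary annuity: 33 payments of €32,900.00 at the end of each year.
Periodic rate r = 0.063 per year.
PV = PMT × [(1 − (1+r)^−n)/r] = 32,900 × [1 − (1+r)^−33] / r = €452,678.55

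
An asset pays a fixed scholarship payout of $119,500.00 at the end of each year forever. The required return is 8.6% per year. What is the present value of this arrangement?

Periodic rate r = 0.086 per year.
Level perpetuity: PV = PMT / r = 119,500 / (0.086) = $1,389,534.88.

$1,389,534.88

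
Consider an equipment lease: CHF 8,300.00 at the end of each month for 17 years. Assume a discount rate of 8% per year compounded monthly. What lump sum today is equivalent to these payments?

CHF 924,011.89

This is an ordinary annuity: 204 payments of CHF 8,300.00 at the end of each month.
Periodic rate r = 0.08/12 per month; n is counted in months.
PV = PMT × [(1 − (1+r)^−n)/r] = 8,300 × [1 − (1+r)^−204] / r = CHF 924,011.89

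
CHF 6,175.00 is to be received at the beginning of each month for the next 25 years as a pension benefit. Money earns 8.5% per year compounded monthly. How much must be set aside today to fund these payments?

This is an annuity due: 300 payments of CHF 6,175.00 at the beginning of each month.
Periodic rate r = 0.085/12 per month; n is counted in months.
PV = PMT × [(1 − (1+r)^−n)/r] × (1+r) = 6,175 × [1 − (1+r)^−300] / r × (1+r) = CHF 772,296.38

CHF 772,296.38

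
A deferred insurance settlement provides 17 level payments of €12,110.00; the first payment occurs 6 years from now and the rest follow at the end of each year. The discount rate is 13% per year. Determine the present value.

€44,229.14

Ordinary annuity of 17 payments, first payment at period 6.
Periodic rate r = 0.13 per year.
The ordinary-annuity PV formula values the stream one period before the first payment (period 5); discount that back 5 periods:
PV₀ = 12,110 × [1 − (1+r)^−17] / r × (1+r)^−5 = €44,229.14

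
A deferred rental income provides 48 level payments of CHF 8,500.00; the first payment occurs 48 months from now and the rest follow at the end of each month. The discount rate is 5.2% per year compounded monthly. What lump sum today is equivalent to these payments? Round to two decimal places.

CHF 300,034.26

Ordinary annuity of 48 payments, first payment at period 48.
Periodic rate r = 0.052/12 per month; n is counted in months.
The ordinary-annuity PV formula values the stream one period before the first payment (period 47); discount that back 47 periods:
PV₀ = 8,500 × [1 − (1+r)^−48] / r × (1+r)^−47 = CHF 300,034.26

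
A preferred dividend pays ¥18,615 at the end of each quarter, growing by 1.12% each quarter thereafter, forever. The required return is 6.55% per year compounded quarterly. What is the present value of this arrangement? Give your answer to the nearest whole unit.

Periodic rate r = 0.0655/4 per quarter.
Growing perpetuity (Gordon): PV = PMT₁ / (r − g) = 18,615 / (r − 0.0112) = ¥3,597,101.

¥3,597,101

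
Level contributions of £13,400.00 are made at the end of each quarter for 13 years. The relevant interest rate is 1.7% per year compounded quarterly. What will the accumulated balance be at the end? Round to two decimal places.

This is an ordinary annuity: 52 deposits of £13,400.00 at the end of each quarter.
Periodic rate r = 0.017/4 per quarter; n is counted in quarters.
FV = PMT × [((1+r)^n − 1)/r] = 13,400 × [(1+r)^52 − 1] / r = £777,954.96

£777,954.96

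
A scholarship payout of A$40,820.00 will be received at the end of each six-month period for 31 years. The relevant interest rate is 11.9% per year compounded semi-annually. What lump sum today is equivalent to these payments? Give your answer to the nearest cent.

A$666,991.58

This is an ordinary annuity: 62 payments of A$40,820.00 at the end of each six-month period.
Periodic rate r = 0.119/2 per half-year; n is counted in half-years.
PV = PMT × [(1 − (1+r)^−n)/r] = 40,820 × [1 − (1+r)^−62] / r = A$666,991.58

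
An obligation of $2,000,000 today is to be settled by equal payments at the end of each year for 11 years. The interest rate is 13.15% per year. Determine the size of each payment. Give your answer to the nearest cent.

Level ordinary annuity; solve PV = PMT × [(1 − (1+r)^−n)/r] for PMT.
Periodic rate r = 0.1315 per year.
With n = 11: PMT = 2,000,000 / ([(1 − (1+r)^−n)/r]) = $353,932.83

$353,932.83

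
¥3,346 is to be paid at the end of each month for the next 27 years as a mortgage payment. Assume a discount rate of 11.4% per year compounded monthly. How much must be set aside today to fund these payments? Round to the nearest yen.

¥335,753

This is an ordinary annuity: 324 payments of ¥3,346 at the end of each month.
Periodic rate r = 0.114/12 per month; n is counted in months.
PV = PMT × [(1 − (1+r)^−n)/r] = 3,346 × [1 − (1+r)^−324] / r = ¥335,753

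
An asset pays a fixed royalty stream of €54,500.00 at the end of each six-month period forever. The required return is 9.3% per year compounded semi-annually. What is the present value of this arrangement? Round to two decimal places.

Periodic rate r = 0.093/2 per half-year.
Level perpetuity: PV = PMT / r = 54,500 / (0.093/2) = €1,172,043.01.

€1,172,043.01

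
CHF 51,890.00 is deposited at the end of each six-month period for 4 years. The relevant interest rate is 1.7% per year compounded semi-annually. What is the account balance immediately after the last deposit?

This is an ordinary annuity: 8 deposits of CHF 51,890.00 at the end of each six-month period.
Periodic rate r = 0.017/2 per half-year; n is counted in half-years.
FV = PMT × [((1+r)^n − 1)/r] = 51,890 × [(1+r)^8 − 1] / r = CHF 427,682.01

CHF 427,682.01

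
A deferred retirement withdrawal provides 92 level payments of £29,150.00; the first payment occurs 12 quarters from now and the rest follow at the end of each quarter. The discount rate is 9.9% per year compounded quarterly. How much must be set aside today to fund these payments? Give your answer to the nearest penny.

Ordinary annuity of 92 payments, first payment at period 12.
Periodic rate r = 0.099/4 per quarter; n is counted in quarters.
The ordinary-annuity PV formula values the stream one period before the first payment (period 11); discount that back 11 periods:
PV₀ = 29,150 × [1 − (1+r)^−92] / r × (1+r)^−11 = £805,116.08

£805,116.08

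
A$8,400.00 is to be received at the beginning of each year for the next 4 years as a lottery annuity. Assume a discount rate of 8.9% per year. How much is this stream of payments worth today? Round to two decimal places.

A$29,700.83

This is an annuity due: 4 payments of A$8,400.00 at the beginning of each year.
Periodic rate r = 0.089 per year.
PV = PMT × [(1 − (1+r)^−n)/r] × (1+r) = 8,400 × [1 − (1+r)^−4] / r × (1+r) = A$29,700.83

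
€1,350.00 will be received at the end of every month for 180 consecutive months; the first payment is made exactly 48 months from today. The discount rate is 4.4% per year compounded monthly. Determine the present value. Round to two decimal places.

Ordinary annuity of 180 payments, first payment at period 48.
Periodic rate r = 0.044/12 per month; n is counted in months.
The ordinary-annuity PV formula values the stream one period before the first payment (period 47); discount that back 47 periods:
PV₀ = 1,350 × [1 − (1+r)^−180] / r × (1+r)^−47 = €149,580.54

€149,580.54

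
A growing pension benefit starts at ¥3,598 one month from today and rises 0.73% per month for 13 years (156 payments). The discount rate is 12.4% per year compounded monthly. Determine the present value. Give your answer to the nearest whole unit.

¥444,111

Periodic rate r = 0.124/12 per month; n is counted in months.
Growing ordinary annuity: PV = PMT₁ × [1 − ((1+g)/(1+r))^n] / (r − g) = 3,598 × [1 − ((1+0.0073)/(1+r))^156] / (r − 0.0073) = ¥444,111.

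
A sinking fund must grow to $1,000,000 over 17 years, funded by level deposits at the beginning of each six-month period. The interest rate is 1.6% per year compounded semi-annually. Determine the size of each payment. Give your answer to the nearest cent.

Level annuity due; solve FV = PMT × [((1+r)^n − 1)/r] × (1+r) for PMT.
Periodic rate r = 0.016/2 per half-year; n is counted in half-years.
With n = 34: PMT = 1,000,000 / ([((1+r)^n − 1)/r] × (1+r)) = $25,505.60

$25,505.60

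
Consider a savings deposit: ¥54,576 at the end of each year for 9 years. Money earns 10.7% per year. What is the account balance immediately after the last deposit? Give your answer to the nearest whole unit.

This is an ordinary annuity: 9 deposits of ¥54,576 at the end of each year.
Periodic rate r = 0.107 per year.
FV = PMT × [((1+r)^n − 1)/r] = 54,576 × [(1+r)^9 − 1] / r = ¥763,290

¥763,290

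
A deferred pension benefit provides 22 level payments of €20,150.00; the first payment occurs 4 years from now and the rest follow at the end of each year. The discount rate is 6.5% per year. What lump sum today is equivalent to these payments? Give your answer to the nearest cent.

Ordinary annuity of 22 payments, first payment at period 4.
Periodic rate r = 0.065 per year.
The ordinary-annuity PV formula values the stream one period before the first payment (period 3); discount that back 3 periods:
PV₀ = 20,150 × [1 − (1+r)^−22] / r × (1+r)^−3 = €192,420.43

€192,420.43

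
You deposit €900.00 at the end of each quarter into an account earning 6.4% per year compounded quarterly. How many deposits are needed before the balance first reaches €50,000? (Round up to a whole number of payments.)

Periodic rate r = 0.064/4 per quarter; n is counted in quarters.
Ordinary annuity FV: 50,000 = 900 × [((1+r)^n − 1)/r].
(1+r)^n = 1 + 50,000 × r / 900, so n = ln(1 + 50,000·r/900) / ln(1+r) = 40.07.
Round up to a whole number of payments: n = 41.

41 payments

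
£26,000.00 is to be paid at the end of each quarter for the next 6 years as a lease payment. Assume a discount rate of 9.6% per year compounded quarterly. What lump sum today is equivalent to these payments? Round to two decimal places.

£470,188.40

This is an ordinary annuity: 24 payments of £26,000.00 at the end of each quarter.
Periodic rate r = 0.096/4 per quarter; n is counted in quarters.
PV = PMT × [(1 − (1+r)^−n)/r] = 26,000 × [1 − (1+r)^−24] / r = £470,188.40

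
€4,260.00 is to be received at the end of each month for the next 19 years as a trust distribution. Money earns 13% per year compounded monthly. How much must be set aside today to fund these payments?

This is an ordinary annuity: 228 payments of €4,260.00 at the end of each month.
Periodic rate r = 0.13/12 per month; n is counted in months.
PV = PMT × [(1 − (1+r)^−n)/r] = 4,260 × [1 − (1+r)^−228] / r = €359,524.63

€359,524.63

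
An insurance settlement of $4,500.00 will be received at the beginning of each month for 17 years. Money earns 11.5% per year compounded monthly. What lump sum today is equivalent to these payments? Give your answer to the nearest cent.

$406,326.82

This is an annuity due: 204 payments of $4,500.00 at the beginning of each month.
Periodic rate r = 0.115/12 per month; n is counted in months.
PV = PMT × [(1 − (1+r)^−n)/r] × (1+r) = 4,500 × [1 − (1+r)^−204] / r × (1+r) = $406,326.82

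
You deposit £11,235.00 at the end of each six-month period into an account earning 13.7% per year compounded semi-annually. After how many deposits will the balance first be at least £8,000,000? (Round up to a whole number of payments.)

Periodic rate r = 0.137/2 per half-year; n is counted in half-years.
Ordinary annuity FV: 8,000,000 = 11,235 × [((1+r)^n − 1)/r].
(1+r)^n = 1 + 8,000,000 × r / 11,235, so n = ln(1 + 8,000,000·r/11,235) / ln(1+r) = 58.98.
Round up to a whole number of payments: n = 59.

59 payments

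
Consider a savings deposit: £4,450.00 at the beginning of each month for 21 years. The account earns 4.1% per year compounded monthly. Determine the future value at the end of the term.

This is an annuity due: 252 deposits of £4,450.00 at the beginning of each month.
Periodic rate r = 0.041/12 per month; n is counted in months.
FV = PMT × [((1+r)^n − 1)/r] × (1+r) = 4,450 × [(1+r)^252 − 1] / r × (1+r) = £1,780,056.16

£1,780,056.16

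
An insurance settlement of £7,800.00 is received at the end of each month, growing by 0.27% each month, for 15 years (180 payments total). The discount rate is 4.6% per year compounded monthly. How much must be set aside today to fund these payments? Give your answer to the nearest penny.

£1,266,324.12

Periodic rate r = 0.046/12 per month; n is counted in months.
Growing ordinary annuity: PV = PMT₁ × [1 − ((1+g)/(1+r))^n] / (r − g) = 7,800 × [1 − ((1+0.0027)/(1+r))^180] / (r − 0.0027) = £1,266,324.12.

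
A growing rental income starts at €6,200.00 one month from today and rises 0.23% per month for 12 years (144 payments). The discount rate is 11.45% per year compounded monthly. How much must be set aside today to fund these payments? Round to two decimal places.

€552,533.56

Periodic rate r = 0.1145/12 per month; n is counted in months.
Growing ordinary annuity: PV = PMT₁ × [1 − ((1+g)/(1+r))^n] / (r − g) = 6,200 × [1 − ((1+0.0023)/(1+r))^144] / (r − 0.0023) = €552,533.56.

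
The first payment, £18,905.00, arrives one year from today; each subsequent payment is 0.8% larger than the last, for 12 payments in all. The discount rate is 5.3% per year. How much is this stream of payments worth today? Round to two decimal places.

£171,368.55

Periodic rate r = 0.053 per year.
Growing ordinary annuity: PV = PMT₁ × [1 − ((1+g)/(1+r))^n] / (r − g) = 18,905 × [1 − ((1+0.008)/(1+r))^12] / (r − 0.008) = £171,368.55.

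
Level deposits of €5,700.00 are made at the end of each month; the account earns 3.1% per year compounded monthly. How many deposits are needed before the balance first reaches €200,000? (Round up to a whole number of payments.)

Periodic rate r = 0.031/12 per month; n is counted in months.
Ordinary annuity FV: 200,000 = 5,700 × [((1+r)^n − 1)/r].
(1+r)^n = 1 + 200,000 × r / 5,700, so n = ln(1 + 200,000·r/5,700) / ln(1+r) = 33.63.
Round up to a whole number of payments: n = 34.

34 payments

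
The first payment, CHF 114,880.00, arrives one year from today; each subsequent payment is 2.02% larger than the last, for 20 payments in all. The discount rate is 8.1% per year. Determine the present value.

CHF 1,295,819.75

Periodic rate r = 0.081 per year.
Growing ordinary annuity: PV = PMT₁ × [1 − ((1+g)/(1+r))^n] / (r − g) = 114,880 × [1 − ((1+0.0202)/(1+r))^20] / (r − 0.0202) = CHF 1,295,819.75.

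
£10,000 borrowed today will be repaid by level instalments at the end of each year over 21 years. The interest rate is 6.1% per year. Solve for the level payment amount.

£857.21

Level ordinary annuity; solve PV = PMT × [(1 − (1+r)^−n)/r] for PMT.
Periodic rate r = 0.061 per year.
With n = 21: PMT = 10,000 / ([(1 − (1+r)^−n)/r]) = £857.21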